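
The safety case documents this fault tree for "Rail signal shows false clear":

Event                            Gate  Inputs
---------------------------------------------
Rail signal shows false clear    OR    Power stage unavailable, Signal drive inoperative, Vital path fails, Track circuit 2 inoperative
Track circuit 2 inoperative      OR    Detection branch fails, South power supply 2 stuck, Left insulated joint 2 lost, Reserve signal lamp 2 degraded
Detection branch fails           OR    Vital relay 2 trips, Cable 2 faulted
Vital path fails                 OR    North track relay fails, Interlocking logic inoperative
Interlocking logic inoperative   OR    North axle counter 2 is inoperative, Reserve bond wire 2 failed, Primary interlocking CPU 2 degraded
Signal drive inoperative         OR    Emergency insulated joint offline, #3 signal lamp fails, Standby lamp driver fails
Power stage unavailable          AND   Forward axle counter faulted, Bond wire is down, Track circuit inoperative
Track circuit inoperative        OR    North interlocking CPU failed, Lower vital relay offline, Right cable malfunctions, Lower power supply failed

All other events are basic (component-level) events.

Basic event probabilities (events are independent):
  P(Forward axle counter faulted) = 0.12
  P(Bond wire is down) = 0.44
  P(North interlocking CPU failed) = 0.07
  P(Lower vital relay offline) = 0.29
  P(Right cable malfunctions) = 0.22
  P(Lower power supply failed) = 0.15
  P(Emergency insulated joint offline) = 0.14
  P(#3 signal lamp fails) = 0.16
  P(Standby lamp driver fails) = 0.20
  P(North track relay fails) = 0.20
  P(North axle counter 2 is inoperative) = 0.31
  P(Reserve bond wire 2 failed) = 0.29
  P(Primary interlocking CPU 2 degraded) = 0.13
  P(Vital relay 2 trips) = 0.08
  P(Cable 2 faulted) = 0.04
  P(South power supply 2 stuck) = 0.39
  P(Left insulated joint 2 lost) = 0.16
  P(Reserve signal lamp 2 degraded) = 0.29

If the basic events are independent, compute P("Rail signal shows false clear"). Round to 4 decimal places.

P(Track circuit inoperative) [OR] = 1 − (1−0.07) × (1−0.29) × (1−0.22) × (1−0.15) = 0.562221
P(Power stage unavailable) [AND] = 0.12 × 0.44 × 0.562221 = 0.029685
P(Signal drive inoperative) [OR] = 1 − (1−0.14) × (1−0.16) × (1−0.20) = 0.422080
P(Interlocking logic inoperative) [OR] = 1 − (1−0.31) × (1−0.29) × (1−0.13) = 0.573787
P(Vital path fails) [OR] = 1 − (1−0.20) × (1−0.573787) = 0.659030
P(Detection branch fails) [OR] = 1 − (1−0.08) × (1−0.04) = 0.116800
P(Track circuit 2 inoperative) [OR] = 1 − (1−0.116800) × (1−0.39) × (1−0.16) × (1−0.29) = 0.678688
P(Rail signal shows false clear) [OR] = 1 − (1−0.029685) × (1−0.422080) × (1−0.659030) × (1−0.678688) = 0.938564
Rounded to 4 decimal places: P(Rail signal shows false clear) ≈ 0.9386.

0.9386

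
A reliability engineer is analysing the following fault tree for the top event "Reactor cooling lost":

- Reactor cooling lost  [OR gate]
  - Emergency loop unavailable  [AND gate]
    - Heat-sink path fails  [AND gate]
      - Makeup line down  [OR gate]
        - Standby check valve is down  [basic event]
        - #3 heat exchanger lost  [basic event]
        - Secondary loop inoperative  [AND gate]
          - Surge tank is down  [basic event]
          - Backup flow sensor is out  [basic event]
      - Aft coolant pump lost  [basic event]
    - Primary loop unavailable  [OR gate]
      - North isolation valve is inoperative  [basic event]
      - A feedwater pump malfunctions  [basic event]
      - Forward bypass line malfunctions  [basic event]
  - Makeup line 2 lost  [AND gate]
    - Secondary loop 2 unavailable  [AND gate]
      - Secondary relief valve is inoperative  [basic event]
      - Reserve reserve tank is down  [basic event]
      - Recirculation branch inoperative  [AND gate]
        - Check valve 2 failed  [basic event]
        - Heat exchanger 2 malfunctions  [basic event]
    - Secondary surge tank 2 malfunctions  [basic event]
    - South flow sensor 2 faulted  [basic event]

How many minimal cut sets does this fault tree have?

10

Secondary loop inoperative [AND]: one cut set from each child combined → 1 × 1 = 1 cut set(s).
Makeup line down [OR]: union of children's cut sets → 3 cut set(s).
Heat-sink path fails [AND]: one cut set from each child combined → 3 × 1 = 3 cut set(s).
Primary loop unavailable [OR]: union of children's cut sets → 3 cut set(s).
Emergency loop unavailable [AND]: one cut set from each child combined → 3 × 3 = 9 cut set(s).
Recirculation branch inoperative [AND]: one cut set from each child combined → 1 × 1 = 1 cut set(s).
Secondary loop 2 unavailable [AND]: one cut set from each child combined → 1 × 1 × 1 = 1 cut set(s).
Makeup line 2 lost [AND]: one cut set from each child combined → 1 × 1 × 1 = 1 cut set(s).
Reactor cooling lost [OR]: union of children's cut sets → 10 cut set(s).
Minimal cut sets: {Aft coolant pump lost, North isolation valve is inoperative, Standby check valve is down}; {A feedwater pump malfunctions, Aft coolant pump lost, Standby check valve is down}; {Aft coolant pump lost, Forward bypass line malfunctions, Standby check valve is down}; {#3 heat exchanger lost, Aft coolant pump lost, North isolation valve is inoperative}; {#3 heat exchanger lost, A feedwater pump malfunctions, Aft coolant pump lost}; {#3 heat exchanger lost, Aft coolant pump lost, Forward bypass line malfunctions}; {Aft coolant pump lost, Backup flow sensor is out, North isolation valve is inoperative, Surge tank is down}; {A feedwater pump malfunctions, Aft coolant pump lost, Backup flow sensor is out, Surge tank is down}; {Aft coolant pump lost, Backup flow sensor is out, Forward bypass line malfunctions, Surge tank is down}; {Check valve 2 failed, Heat exchanger 2 malfunctions, Reserve reserve tank is down, Secondary relief valve is inoperative, Secondary surge tank 2 malfunctions, South flow sensor 2 faulted}.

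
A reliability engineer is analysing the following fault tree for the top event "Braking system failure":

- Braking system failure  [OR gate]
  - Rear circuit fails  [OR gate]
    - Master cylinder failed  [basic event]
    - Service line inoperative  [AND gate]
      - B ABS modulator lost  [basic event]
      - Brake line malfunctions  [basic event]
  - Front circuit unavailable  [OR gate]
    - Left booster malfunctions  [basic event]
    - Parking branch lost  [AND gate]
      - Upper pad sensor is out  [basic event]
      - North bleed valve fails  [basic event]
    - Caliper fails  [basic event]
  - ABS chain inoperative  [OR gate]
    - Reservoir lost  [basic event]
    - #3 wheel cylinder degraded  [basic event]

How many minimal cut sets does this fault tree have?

7

Service line inoperative [AND]: one cut set from each child combined → 1 × 1 = 1 cut set(s).
Rear circuit fails [OR]: union of children's cut sets → 2 cut set(s).
Parking branch lost [AND]: one cut set from each child combined → 1 × 1 = 1 cut set(s).
Front circuit unavailable [OR]: union of children's cut sets → 3 cut set(s).
ABS chain inoperative [OR]: union of children's cut sets → 2 cut set(s).
Braking system failure [OR]: union of children's cut sets → 7 cut set(s).
Minimal cut sets: {Master cylinder failed}; {B ABS modulator lost, Brake line malfunctions}; {Left booster malfunctions}; {North bleed valve fails, Upper pad sensor is out}; {Caliper fails}; {Reservoir lost}; {#3 wheel cylinder degraded}.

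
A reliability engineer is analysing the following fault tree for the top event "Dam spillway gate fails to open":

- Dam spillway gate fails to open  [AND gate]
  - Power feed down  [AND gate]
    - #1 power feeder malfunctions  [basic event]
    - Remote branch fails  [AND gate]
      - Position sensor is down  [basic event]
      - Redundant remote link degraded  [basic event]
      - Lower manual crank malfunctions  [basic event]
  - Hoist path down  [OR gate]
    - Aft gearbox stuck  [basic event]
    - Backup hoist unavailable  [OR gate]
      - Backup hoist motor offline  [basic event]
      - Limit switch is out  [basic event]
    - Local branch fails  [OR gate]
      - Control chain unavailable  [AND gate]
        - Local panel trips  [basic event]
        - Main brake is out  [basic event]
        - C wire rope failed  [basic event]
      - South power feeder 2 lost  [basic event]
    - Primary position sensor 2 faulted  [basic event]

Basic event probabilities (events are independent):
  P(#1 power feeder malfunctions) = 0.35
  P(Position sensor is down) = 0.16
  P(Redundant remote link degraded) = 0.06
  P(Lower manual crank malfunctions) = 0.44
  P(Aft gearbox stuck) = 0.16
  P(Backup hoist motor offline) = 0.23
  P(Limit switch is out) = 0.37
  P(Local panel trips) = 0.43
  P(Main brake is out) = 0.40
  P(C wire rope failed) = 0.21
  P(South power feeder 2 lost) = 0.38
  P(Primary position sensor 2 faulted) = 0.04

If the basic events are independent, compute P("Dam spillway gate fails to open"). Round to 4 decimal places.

0.0011

P(Remote branch fails) [AND] = 0.16 × 0.06 × 0.44 = 0.004224
P(Power feed down) [AND] = 0.35 × 0.004224 = 0.001478
P(Backup hoist unavailable) [OR] = 1 − (1−0.23) × (1−0.37) = 0.514900
P(Control chain unavailable) [AND] = 0.43 × 0.40 × 0.21 = 0.036120
P(Local branch fails) [OR] = 1 − (1−0.036120) × (1−0.38) = 0.402394
P(Hoist path down) [OR] = 1 − (1−0.16) × (1−0.514900) × (1−0.402394) × (1−0.04) = 0.766226
P(Dam spillway gate fails to open) [AND] = 0.001478 × 0.766226 = 0.001132
Rounded to 4 decimal places: P(Dam spillway gate fails to open) ≈ 0.0011.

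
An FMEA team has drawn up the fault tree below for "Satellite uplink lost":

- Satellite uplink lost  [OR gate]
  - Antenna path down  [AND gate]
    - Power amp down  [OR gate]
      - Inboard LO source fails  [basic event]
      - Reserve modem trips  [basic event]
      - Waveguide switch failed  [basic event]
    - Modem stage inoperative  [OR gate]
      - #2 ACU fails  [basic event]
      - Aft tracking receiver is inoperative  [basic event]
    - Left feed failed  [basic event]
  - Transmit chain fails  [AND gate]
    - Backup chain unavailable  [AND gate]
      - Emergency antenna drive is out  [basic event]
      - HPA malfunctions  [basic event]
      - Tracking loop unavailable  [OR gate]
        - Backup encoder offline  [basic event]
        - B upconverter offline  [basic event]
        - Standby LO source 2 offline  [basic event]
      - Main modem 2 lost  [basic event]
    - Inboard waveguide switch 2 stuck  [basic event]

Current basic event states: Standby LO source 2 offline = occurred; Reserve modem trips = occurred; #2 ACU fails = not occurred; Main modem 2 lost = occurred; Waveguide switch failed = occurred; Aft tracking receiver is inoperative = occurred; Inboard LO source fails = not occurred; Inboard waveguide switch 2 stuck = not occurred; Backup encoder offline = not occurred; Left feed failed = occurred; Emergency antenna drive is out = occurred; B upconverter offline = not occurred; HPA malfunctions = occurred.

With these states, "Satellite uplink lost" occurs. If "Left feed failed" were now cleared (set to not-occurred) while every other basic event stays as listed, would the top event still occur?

No

Counterfactual: set "Left feed failed" to not occurred.
Power amp down [OR]: Inboard LO source fails=not, Reserve modem trips=occurs, Waveguide switch failed=occurs → at least one input occurs → occurs.
Modem stage inoperative [OR]: #2 ACU fails=not, Aft tracking receiver is inoperative=occurs → at least one input occurs → occurs.
Antenna path down [AND]: Power amp down=occurs, Modem stage inoperative=occurs, Left feed failed=not → not all inputs occur → does not occur.
Tracking loop unavailable [OR]: Backup encoder offline=not, B upconverter offline=not, Standby LO source 2 offline=occurs → at least one input occurs → occurs.
Backup chain unavailable [AND]: Emergency antenna drive is out=occurs, HPA malfunctions=occurs, Tracking loop unavailable=occurs, Main modem 2 lost=occurs → all inputs occur → occurs.
Transmit chain fails [AND]: Backup chain unavailable=occurs, Inboard waveguide switch 2 stuck=not → not all inputs occur → does not occur.
Satellite uplink lost [OR]: Antenna path down=not, Transmit chain fails=not → no input occurs → does not occur.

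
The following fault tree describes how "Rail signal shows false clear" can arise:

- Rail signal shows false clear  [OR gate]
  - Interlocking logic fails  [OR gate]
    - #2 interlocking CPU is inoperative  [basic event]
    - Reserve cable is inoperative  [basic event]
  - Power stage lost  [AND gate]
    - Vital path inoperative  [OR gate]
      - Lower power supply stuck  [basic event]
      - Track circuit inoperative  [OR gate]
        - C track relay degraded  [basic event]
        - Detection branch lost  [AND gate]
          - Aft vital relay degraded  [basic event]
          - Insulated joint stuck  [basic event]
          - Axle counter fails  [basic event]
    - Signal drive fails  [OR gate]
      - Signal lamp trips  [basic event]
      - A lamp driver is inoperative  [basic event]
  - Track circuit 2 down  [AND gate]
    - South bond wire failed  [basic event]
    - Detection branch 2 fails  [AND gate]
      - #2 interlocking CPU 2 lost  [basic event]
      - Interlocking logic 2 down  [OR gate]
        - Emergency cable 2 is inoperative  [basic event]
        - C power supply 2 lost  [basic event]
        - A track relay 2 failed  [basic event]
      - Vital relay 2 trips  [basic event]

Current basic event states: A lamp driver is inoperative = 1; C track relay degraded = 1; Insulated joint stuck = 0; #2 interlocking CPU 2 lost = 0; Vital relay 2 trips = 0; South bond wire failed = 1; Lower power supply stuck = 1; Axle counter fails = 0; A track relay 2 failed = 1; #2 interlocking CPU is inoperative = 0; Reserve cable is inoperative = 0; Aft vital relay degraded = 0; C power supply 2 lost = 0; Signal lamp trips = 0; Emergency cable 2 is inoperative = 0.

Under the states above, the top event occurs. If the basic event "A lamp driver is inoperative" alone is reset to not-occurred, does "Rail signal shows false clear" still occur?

Counterfactual: set "A lamp driver is inoperative" to not occurred.
Interlocking logic fails [OR]: #2 interlocking CPU is inoperative=not, Reserve cable is inoperative=not → no input occurs → does not occur.
Detection branch lost [AND]: Aft vital relay degraded=not, Insulated joint stuck=not, Axle counter fails=not → not all inputs occur → does not occur.
Track circuit inoperative [OR]: C track relay degraded=occurs, Detection branch lost=not → at least one input occurs → occurs.
Vital path inoperative [OR]: Lower power supply stuck=occurs, Track circuit inoperative=occurs → at least one input occurs → occurs.
Signal drive fails [OR]: Signal lamp trips=not, A lamp driver is inoperative=not → no input occurs → does not occur.
Power stage lost [AND]: Vital path inoperative=occurs, Signal drive fails=not → not all inputs occur → does not occur.
Interlocking logic 2 down [OR]: Emergency cable 2 is inoperative=not, C power supply 2 lost=not, A track relay 2 failed=occurs → at least one input occurs → occurs.
Detection branch 2 fails [AND]: #2 interlocking CPU 2 lost=not, Interlocking logic 2 down=occurs, Vital relay 2 trips=not → not all inputs occur → does not occur.
Track circuit 2 down [AND]: South bond wire failed=occurs, Detection branch 2 fails=not → not all inputs occur → does not occur.
Rail signal shows false clear [OR]: Interlocking logic fails=not, Power stage lost=not, Track circuit 2 down=not → no input occurs → does not occur.

No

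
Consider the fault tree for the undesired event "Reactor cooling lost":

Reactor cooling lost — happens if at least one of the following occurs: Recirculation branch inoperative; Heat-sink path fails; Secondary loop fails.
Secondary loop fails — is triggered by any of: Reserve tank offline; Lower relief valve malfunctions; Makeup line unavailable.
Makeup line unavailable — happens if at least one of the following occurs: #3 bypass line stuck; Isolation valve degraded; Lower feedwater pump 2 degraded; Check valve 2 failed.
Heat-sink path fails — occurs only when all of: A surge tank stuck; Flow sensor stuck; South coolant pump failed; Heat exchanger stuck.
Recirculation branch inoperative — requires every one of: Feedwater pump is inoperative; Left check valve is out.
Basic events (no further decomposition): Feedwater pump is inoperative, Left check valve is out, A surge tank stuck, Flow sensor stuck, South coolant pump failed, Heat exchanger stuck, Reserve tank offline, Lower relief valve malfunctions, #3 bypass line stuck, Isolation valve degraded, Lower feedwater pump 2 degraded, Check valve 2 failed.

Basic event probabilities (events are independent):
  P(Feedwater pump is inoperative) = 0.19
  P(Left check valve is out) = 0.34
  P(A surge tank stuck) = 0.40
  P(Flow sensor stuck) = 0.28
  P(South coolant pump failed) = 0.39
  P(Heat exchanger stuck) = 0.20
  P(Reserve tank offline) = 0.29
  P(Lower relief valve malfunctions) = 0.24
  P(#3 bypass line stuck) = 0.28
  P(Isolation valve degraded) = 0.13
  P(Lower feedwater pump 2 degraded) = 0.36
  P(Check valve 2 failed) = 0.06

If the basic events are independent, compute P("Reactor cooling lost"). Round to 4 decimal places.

0.8115

P(Recirculation branch inoperative) [AND] = 0.19 × 0.34 = 0.064600
P(Heat-sink path fails) [AND] = 0.40 × 0.28 × 0.39 × 0.20 = 0.008736
P(Makeup line unavailable) [OR] = 1 − (1−0.28) × (1−0.13) × (1−0.36) × (1−0.06) = 0.623158
P(Secondary loop fails) [OR] = 1 − (1−0.29) × (1−0.24) × (1−0.623158) = 0.796656
P(Reactor cooling lost) [OR] = 1 − (1−0.064600) × (1−0.008736) × (1−0.796656) = 0.811454
Rounded to 4 decimal places: P(Reactor cooling lost) ≈ 0.8115.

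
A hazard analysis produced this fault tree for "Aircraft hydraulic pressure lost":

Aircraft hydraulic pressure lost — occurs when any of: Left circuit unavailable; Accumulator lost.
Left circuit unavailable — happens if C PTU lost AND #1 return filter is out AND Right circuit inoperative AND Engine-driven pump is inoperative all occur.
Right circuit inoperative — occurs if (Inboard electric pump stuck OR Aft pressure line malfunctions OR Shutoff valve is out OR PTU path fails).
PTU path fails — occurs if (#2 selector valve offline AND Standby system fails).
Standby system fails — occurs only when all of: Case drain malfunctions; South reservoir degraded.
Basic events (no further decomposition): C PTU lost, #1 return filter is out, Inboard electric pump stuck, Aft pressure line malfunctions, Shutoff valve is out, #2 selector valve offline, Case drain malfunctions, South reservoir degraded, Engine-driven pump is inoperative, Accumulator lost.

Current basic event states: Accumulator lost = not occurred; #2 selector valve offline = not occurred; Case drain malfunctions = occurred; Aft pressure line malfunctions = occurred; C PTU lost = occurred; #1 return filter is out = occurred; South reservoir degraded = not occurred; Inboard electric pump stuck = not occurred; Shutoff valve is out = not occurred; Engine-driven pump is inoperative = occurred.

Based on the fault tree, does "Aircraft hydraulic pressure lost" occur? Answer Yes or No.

Standby system fails [AND]: Case drain malfunctions=occurs, South reservoir degraded=not → not all inputs occur → does not occur.
PTU path fails [AND]: #2 selector valve offline=not, Standby system fails=not → not all inputs occur → does not occur.
Right circuit inoperative [OR]: Inboard electric pump stuck=not, Aft pressure line malfunctions=occurs, Shutoff valve is out=not, PTU path fails=not → at least one input occurs → occurs.
Left circuit unavailable [AND]: C PTU lost=occurs, #1 return filter is out=occurs, Right circuit inoperative=occurs, Engine-driven pump is inoperative=occurs → all inputs occur → occurs.
Aircraft hydraulic pressure lost [OR]: Left circuit unavailable=occurs, Accumulator lost=not → at least one input occurs → occurs.

Yes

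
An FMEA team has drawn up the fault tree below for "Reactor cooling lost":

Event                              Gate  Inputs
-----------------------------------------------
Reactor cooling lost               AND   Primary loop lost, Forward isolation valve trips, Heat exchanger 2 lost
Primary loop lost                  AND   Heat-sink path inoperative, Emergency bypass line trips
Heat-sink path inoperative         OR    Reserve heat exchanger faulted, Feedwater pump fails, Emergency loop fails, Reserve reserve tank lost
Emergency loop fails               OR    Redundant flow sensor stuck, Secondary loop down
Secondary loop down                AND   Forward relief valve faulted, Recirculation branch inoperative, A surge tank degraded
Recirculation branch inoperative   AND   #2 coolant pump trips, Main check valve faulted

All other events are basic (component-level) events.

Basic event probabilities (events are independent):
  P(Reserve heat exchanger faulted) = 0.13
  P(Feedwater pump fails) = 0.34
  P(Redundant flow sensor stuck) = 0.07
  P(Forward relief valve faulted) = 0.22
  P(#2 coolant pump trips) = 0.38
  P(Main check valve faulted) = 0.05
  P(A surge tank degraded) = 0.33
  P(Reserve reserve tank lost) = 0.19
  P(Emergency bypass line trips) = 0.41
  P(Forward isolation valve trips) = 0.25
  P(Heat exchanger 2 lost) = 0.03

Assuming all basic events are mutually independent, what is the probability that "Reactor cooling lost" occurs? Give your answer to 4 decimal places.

P(Recirculation branch inoperative) [AND] = 0.38 × 0.05 = 0.019000
P(Secondary loop down) [AND] = 0.22 × 0.019000 × 0.33 = 0.001379
P(Emergency loop fails) [OR] = 1 − (1−0.07) × (1−0.001379) = 0.071282
P(Heat-sink path inoperative) [OR] = 1 − (1−0.13) × (1−0.34) × (1−0.071282) × (1−0.19) = 0.568051
P(Primary loop lost) [AND] = 0.568051 × 0.41 = 0.232901
P(Reactor cooling lost) [AND] = 0.232901 × 0.25 × 0.03 = 0.001747
Rounded to 4 decimal places: P(Reactor cooling lost) ≈ 0.0017.

0.0017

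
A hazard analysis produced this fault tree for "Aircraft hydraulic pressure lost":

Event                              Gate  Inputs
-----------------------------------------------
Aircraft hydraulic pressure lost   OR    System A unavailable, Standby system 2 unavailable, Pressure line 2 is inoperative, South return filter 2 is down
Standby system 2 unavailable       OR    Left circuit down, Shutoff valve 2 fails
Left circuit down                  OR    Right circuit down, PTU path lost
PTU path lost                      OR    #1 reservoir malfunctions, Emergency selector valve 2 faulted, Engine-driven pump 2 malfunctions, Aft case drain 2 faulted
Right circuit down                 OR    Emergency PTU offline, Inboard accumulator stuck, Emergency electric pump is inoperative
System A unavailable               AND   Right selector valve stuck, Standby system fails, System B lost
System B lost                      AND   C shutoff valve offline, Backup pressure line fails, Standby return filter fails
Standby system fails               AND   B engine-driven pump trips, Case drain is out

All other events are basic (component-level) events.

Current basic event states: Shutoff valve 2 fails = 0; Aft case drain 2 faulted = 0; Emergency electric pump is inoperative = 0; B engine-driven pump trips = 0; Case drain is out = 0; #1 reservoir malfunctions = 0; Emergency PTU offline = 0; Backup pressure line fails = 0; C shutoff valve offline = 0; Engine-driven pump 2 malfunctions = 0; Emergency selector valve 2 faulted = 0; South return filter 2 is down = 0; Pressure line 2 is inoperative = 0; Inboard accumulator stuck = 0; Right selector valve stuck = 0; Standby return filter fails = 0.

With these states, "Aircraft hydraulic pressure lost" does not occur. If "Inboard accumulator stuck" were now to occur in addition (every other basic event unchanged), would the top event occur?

Yes

Counterfactual: set "Inboard accumulator stuck" to occurred.
Standby system fails [AND]: B engine-driven pump trips=not, Case drain is out=not → not all inputs occur → does not occur.
System B lost [AND]: C shutoff valve offline=not, Backup pressure line fails=not, Standby return filter fails=not → not all inputs occur → does not occur.
System A unavailable [AND]: Right selector valve stuck=not, Standby system fails=not, System B lost=not → not all inputs occur → does not occur.
Right circuit down [OR]: Emergency PTU offline=not, Inboard accumulator stuck=occurs, Emergency electric pump is inoperative=not → at least one input occurs → occurs.
PTU path lost [OR]: #1 reservoir malfunctions=not, Emergency selector valve 2 faulted=not, Engine-driven pump 2 malfunctions=not, Aft case drain 2 faulted=not → no input occurs → does not occur.
Left circuit down [OR]: Right circuit down=occurs, PTU path lost=not → at least one input occurs → occurs.
Standby system 2 unavailable [OR]: Left circuit down=occurs, Shutoff valve 2 fails=not → at least one input occurs → occurs.
Aircraft hydraulic pressure lost [OR]: System A unavailable=not, Standby system 2 unavailable=occurs, Pressure line 2 is inoperative=not, South return filter 2 is down=not → at least one input occurs → occurs.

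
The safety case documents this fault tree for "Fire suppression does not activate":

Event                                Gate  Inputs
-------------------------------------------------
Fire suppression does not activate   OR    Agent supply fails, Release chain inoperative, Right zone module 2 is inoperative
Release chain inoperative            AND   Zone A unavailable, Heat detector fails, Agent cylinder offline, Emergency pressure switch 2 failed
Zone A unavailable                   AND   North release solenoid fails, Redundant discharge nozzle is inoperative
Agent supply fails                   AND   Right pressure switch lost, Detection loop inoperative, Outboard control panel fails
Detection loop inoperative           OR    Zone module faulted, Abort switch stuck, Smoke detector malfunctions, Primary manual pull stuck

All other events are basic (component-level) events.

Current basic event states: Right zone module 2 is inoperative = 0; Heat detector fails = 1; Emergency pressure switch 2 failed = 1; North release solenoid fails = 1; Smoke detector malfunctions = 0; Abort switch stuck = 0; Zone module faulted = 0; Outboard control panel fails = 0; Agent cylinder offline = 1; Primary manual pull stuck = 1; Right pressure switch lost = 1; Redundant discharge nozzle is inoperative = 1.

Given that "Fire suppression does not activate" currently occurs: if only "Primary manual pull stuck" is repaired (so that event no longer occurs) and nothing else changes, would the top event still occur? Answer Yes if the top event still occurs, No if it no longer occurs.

Counterfactual: set "Primary manual pull stuck" to not occurred.
Detection loop inoperative [OR]: Zone module faulted=not, Abort switch stuck=not, Smoke detector malfunctions=not, Primary manual pull stuck=not → no input occurs → does not occur.
Agent supply fails [AND]: Right pressure switch lost=occurs, Detection loop inoperative=not, Outboard control panel fails=not → not all inputs occur → does not occur.
Zone A unavailable [AND]: North release solenoid fails=occurs, Redundant discharge nozzle is inoperative=occurs → all inputs occur → occurs.
Release chain inoperative [AND]: Zone A unavailable=occurs, Heat detector fails=occurs, Agent cylinder offline=occurs, Emergency pressure switch 2 failed=occurs → all inputs occur → occurs.
Fire suppression does not activate [OR]: Agent supply fails=not, Release chain inoperative=occurs, Right zone module 2 is inoperative=not → at least one input occurs → occurs.

Yes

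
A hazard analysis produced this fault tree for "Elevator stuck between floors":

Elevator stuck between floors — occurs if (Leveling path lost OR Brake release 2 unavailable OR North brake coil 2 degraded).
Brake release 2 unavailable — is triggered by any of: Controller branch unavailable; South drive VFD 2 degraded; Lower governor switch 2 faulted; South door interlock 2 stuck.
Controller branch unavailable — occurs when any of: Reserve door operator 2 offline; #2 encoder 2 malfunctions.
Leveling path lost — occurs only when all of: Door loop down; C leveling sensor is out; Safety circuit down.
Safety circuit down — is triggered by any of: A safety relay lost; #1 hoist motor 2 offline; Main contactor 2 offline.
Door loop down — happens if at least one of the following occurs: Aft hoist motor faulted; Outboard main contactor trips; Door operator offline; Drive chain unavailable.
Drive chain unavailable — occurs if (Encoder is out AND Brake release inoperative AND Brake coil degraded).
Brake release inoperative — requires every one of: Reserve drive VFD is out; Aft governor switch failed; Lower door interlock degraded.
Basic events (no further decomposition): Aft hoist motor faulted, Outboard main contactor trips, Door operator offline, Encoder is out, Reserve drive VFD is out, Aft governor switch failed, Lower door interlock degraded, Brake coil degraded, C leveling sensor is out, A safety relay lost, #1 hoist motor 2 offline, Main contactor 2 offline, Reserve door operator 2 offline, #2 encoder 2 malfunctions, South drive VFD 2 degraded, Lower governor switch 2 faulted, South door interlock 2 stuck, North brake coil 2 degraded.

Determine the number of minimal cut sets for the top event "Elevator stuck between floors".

Brake release inoperative [AND]: one cut set from each child combined → 1 × 1 × 1 = 1 cut set(s).
Drive chain unavailable [AND]: one cut set from each child combined → 1 × 1 × 1 = 1 cut set(s).
Door loop down [OR]: union of children's cut sets → 4 cut set(s).
Safety circuit down [OR]: union of children's cut sets → 3 cut set(s).
Leveling path lost [AND]: one cut set from each child combined → 4 × 1 × 3 = 12 cut set(s).
Controller branch unavailable [OR]: union of children's cut sets → 2 cut set(s).
Brake release 2 unavailable [OR]: union of children's cut sets → 5 cut set(s).
Elevator stuck between floors [OR]: union of children's cut sets → 18 cut set(s).

18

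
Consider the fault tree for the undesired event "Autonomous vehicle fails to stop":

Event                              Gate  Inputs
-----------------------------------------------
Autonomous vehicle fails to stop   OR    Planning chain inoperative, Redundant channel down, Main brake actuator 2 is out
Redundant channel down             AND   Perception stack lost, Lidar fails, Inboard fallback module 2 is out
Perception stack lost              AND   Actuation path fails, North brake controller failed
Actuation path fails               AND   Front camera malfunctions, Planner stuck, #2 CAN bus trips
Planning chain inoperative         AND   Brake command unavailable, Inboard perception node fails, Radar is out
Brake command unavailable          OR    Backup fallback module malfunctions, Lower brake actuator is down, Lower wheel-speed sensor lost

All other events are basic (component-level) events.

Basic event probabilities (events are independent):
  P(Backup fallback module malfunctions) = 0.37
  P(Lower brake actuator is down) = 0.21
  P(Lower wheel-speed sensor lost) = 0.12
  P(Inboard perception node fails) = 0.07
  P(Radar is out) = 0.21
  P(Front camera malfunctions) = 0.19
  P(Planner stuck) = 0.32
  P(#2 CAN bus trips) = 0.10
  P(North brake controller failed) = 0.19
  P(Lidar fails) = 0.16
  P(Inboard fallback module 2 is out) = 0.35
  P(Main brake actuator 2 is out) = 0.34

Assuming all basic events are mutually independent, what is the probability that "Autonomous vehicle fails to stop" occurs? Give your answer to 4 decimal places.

0.3455

P(Brake command unavailable) [OR] = 1 − (1−0.37) × (1−0.21) × (1−0.12) = 0.562024
P(Planning chain inoperative) [AND] = 0.562024 × 0.07 × 0.21 = 0.008262
P(Actuation path fails) [AND] = 0.19 × 0.32 × 0.10 = 0.006080
P(Perception stack lost) [AND] = 0.006080 × 0.19 = 0.001155
P(Redundant channel down) [AND] = 0.001155 × 0.16 × 0.35 = 0.000065
P(Autonomous vehicle fails to stop) [OR] = 1 − (1−0.008262) × (1−0.000065) × (1−0.34) = 0.345495
Rounded to 4 decimal places: P(Autonomous vehicle fails to stop) ≈ 0.3455.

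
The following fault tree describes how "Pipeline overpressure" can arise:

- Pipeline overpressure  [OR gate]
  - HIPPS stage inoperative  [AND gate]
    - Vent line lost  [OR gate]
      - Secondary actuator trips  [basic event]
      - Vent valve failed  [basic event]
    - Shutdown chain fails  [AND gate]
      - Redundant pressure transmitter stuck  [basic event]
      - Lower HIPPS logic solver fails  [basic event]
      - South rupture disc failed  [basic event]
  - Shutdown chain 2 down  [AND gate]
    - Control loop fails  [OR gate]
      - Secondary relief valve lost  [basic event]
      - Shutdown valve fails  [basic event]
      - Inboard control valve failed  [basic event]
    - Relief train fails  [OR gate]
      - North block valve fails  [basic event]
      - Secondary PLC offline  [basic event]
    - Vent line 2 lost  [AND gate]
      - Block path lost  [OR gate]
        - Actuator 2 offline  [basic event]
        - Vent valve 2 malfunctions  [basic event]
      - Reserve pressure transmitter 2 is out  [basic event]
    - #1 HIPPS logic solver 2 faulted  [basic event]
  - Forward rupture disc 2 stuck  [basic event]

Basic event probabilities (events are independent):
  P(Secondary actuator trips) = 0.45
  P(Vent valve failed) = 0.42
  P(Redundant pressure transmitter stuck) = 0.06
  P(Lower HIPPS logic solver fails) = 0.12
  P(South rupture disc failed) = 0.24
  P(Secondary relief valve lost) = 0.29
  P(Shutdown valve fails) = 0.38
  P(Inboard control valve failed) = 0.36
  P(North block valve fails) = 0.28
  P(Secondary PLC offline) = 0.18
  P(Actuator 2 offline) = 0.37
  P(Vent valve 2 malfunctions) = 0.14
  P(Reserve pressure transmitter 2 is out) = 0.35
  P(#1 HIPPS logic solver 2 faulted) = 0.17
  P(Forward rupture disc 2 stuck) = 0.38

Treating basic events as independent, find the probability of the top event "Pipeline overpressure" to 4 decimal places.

0.3857

P(Vent line lost) [OR] = 1 − (1−0.45) × (1−0.42) = 0.681000
P(Shutdown chain fails) [AND] = 0.06 × 0.12 × 0.24 = 0.001728
P(HIPPS stage inoperative) [AND] = 0.681000 × 0.001728 = 0.001177
P(Control loop fails) [OR] = 1 − (1−0.29) × (1−0.38) × (1−0.36) = 0.718272
P(Relief train fails) [OR] = 1 − (1−0.28) × (1−0.18) = 0.409600
P(Block path lost) [OR] = 1 − (1−0.37) × (1−0.14) = 0.458200
P(Vent line 2 lost) [AND] = 0.458200 × 0.35 = 0.160370
P(Shutdown chain 2 down) [AND] = 0.718272 × 0.409600 × 0.160370 × 0.17 = 0.008021
P(Pipeline overpressure) [OR] = 1 − (1−0.001177) × (1−0.008021) × (1−0.38) = 0.385697
Rounded to 4 decimal places: P(Pipeline overpressure) ≈ 0.3857.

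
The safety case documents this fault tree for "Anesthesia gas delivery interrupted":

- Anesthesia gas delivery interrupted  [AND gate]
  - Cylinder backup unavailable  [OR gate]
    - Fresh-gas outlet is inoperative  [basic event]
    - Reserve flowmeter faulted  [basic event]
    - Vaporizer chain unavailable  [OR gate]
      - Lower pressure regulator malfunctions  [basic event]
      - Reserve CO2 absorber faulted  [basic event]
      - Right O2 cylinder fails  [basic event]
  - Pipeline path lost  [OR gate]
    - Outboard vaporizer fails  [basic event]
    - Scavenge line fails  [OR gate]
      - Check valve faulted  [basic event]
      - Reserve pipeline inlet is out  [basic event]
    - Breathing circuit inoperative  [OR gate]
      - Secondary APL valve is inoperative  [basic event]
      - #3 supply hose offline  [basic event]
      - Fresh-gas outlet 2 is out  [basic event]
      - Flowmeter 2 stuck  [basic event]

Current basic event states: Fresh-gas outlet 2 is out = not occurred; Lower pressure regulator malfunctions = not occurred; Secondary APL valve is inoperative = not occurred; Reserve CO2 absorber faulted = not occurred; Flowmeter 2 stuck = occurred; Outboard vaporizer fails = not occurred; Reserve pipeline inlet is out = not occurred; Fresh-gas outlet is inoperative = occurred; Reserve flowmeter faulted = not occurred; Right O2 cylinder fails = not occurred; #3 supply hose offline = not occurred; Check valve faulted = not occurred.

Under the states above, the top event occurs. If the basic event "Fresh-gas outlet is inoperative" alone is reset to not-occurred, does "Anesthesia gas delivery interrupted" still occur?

No

Counterfactual: set "Fresh-gas outlet is inoperative" to not occurred.
Vaporizer chain unavailable [OR]: Lower pressure regulator malfunctions=not, Reserve CO2 absorber faulted=not, Right O2 cylinder fails=not → no input occurs → does not occur.
Cylinder backup unavailable [OR]: Fresh-gas outlet is inoperative=not, Reserve flowmeter faulted=not, Vaporizer chain unavailable=not → no input occurs → does not occur.
Scavenge line fails [OR]: Check valve faulted=not, Reserve pipeline inlet is out=not → no input occurs → does not occur.
Breathing circuit inoperative [OR]: Secondary APL valve is inoperative=not, #3 supply hose offline=not, Fresh-gas outlet 2 is out=not, Flowmeter 2 stuck=occurs → at least one input occurs → occurs.
Pipeline path lost [OR]: Outboard vaporizer fails=not, Scavenge line fails=not, Breathing circuit inoperative=occurs → at least one input occurs → occurs.
Anesthesia gas delivery interrupted [AND]: Cylinder backup unavailable=not, Pipeline path lost=occurs → not all inputs occur → does not occur.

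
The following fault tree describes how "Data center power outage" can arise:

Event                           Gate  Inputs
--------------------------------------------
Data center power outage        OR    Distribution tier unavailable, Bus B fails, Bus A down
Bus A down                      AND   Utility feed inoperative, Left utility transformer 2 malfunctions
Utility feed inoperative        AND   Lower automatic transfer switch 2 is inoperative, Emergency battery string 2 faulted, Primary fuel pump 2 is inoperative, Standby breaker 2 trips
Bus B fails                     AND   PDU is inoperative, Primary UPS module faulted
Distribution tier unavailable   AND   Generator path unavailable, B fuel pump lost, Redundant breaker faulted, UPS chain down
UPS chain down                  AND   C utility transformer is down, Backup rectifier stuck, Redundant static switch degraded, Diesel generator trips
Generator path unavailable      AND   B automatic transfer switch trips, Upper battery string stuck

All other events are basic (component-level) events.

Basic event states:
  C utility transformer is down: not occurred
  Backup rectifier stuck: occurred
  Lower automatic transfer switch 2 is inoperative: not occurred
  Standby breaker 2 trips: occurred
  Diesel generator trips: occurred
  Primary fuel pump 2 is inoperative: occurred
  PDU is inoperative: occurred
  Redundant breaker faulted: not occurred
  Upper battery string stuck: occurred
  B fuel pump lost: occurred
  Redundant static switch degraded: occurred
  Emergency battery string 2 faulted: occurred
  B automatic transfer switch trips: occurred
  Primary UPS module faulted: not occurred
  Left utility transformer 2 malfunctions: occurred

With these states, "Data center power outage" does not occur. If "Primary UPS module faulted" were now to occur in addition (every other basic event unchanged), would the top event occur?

Yes

Counterfactual: set "Primary UPS module faulted" to occurred.
Generator path unavailable [AND]: B automatic transfer switch trips=occurs, Upper battery string stuck=occurs → all inputs occur → occurs.
UPS chain down [AND]: C utility transformer is down=not, Backup rectifier stuck=occurs, Redundant static switch degraded=occurs, Diesel generator trips=occurs → not all inputs occur → does not occur.
Distribution tier unavailable [AND]: Generator path unavailable=occurs, B fuel pump lost=occurs, Redundant breaker faulted=not, UPS chain down=not → not all inputs occur → does not occur.
Bus B fails [AND]: PDU is inoperative=occurs, Primary UPS module faulted=occurs → all inputs occur → occurs.
Utility feed inoperative [AND]: Lower automatic transfer switch 2 is inoperative=not, Emergency battery string 2 faulted=occurs, Primary fuel pump 2 is inoperative=occurs, Standby breaker 2 trips=occurs → not all inputs occur → does not occur.
Bus A down [AND]: Utility feed inoperative=not, Left utility transformer 2 malfunctions=occurs → not all inputs occur → does not occur.
Data center power outage [OR]: Distribution tier unavailable=not, Bus B fails=occurs, Bus A down=not → at least one input occurs → occurs.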